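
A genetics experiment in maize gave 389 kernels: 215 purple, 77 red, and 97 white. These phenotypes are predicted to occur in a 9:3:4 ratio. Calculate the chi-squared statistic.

0.293

The 9:3:4 ratio has 16 parts, so with N = 389 the expected counts are:
  purple: 389 × 9/16 = 218.8125
  red: 389 × 3/16 = 72.9375
  white: 389 × 4/16 = 97.25
χ² = Σ (O − E)² / E
  purple: (215 − 218.8125)² / 218.8125 = 0.0664
  red: (77 − 72.9375)² / 72.9375 = 0.2263
  white: (97 − 97.25)² / 97.25 = 0.0006
χ² = 0.0664 + 0.2263 + 0.0006 = 0.2933 ≈ 0.293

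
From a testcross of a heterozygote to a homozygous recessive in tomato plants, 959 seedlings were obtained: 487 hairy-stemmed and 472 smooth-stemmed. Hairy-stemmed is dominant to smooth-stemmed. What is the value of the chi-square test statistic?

A testcross of a heterozygote (Aa × aa) gives a 1:1 phenotypic ratio.
The 1:1 ratio has 2 parts, so with N = 959 the expected counts are:
  hairy-stemmed: 959 × 1/2 = 479.5
  smooth-stemmed: 959 × 1/2 = 479.5
χ² = Σ (O − E)² / E
  hairy-stemmed: (487 − 479.5)² / 479.5 = 0.1173
  smooth-stemmed: (472 − 479.5)² / 479.5 = 0.1173
χ² = 0.1173 + 0.1173 = 0.2346 ≈ 0.235

0.235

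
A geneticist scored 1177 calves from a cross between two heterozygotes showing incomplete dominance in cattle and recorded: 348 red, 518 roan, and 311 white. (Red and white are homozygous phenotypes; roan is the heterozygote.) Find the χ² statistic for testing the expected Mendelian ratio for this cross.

19.218

With incomplete dominance, a heterozygote × heterozygote cross gives a 1:2:1 phenotypic ratio.
Under the 1:2:1 hypothesis (Σ ratio = 4, N = 1177):
  red: 1177 × 1/4 = 294.25
  roan: 1177 × 2/4 = 588.5
  white: 1177 × 1/4 = 294.25
χ² = Σ (O − E)² / E
  red: (348 − 294.25)² / 294.25 = 9.8184
  roan: (518 − 588.5)² / 588.5 = 8.4456
  white: (311 − 294.25)² / 294.25 = 0.9535
χ² = 9.8184 + 8.4456 + 0.9535 = 19.2175 ≈ 19.218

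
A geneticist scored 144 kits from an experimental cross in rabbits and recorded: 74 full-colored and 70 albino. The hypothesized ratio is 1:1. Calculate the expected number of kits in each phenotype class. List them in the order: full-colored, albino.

72, 72

Under the 1:1 hypothesis (Σ ratio = 2, N = 144):
  full-colored: 144 × 1/2 = 72
  albino: 144 × 1/2 = 72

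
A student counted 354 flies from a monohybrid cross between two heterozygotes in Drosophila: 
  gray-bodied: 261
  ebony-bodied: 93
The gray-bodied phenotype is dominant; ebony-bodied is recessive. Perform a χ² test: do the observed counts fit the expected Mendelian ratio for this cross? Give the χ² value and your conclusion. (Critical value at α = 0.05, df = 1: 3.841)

0.305; consistent

For a monohybrid cross between heterozygotes with complete dominance, the expected phenotypic ratio is 3:1.
Total ratio parts = 4. Expected numbers out of 354:
  gray-bodied: 354 × 3/4 = 265.5
  ebony-bodied: 354 × 1/4 = 88.5
χ² = Σ (O − E)² / E
  gray-bodied: (261 − 265.5)² / 265.5 = 0.0763
  ebony-bodied: (93 − 88.5)² / 88.5 = 0.2288
χ² = 0.0763 + 0.2288 = 0.3051 ≈ 0.305
Degrees of freedom = 2 − 1 = 1; critical value at α = 0.05 is 3.841.
Since 0.305 < 3.841, we fail to reject the null hypothesis — the data are consistent with the 3:1 ratio.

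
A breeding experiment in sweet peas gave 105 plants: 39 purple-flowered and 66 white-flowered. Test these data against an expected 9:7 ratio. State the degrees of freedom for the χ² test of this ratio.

1

A goodness-of-fit test with 2 phenotype classes has df = 2 − 1 = 1.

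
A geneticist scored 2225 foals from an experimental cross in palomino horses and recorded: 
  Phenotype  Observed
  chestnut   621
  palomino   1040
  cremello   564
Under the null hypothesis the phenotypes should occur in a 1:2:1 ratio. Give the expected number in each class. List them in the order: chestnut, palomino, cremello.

556.25, 1112.5, 556.25

Under the 1:2:1 hypothesis (Σ ratio = 4, N = 2225):
  chestnut: 2225 × 1/4 = 556.25
  palomino: 2225 × 2/4 = 1112.5
  cremello: 2225 × 1/4 = 556.25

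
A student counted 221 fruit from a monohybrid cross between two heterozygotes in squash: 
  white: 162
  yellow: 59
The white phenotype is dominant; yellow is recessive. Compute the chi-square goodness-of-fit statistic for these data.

0.339

For a monohybrid cross between heterozygotes with complete dominance, the expected phenotypic ratio is 3:1.
Expected counts for N = 221 under a 3:1 ratio (total parts = 4):
  white: 221 × 3/4 = 165.75
  yellow: 221 × 1/4 = 55.25
χ² = Σ (O − E)² / E
  white: (162 − 165.75)² / 165.75 = 0.0848
  yellow: (59 − 55.25)² / 55.25 = 0.2545
χ² = 0.0848 + 0.2545 = 0.3393 ≈ 0.339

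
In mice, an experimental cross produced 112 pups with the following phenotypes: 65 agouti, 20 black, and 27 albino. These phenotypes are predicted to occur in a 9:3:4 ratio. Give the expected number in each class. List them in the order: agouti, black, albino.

63, 21, 28

Under the 9:3:4 hypothesis (Σ ratio = 16, N = 112):
  agouti: 112 × 9/16 = 63
  black: 112 × 3/16 = 21
  albino: 112 × 4/16 = 28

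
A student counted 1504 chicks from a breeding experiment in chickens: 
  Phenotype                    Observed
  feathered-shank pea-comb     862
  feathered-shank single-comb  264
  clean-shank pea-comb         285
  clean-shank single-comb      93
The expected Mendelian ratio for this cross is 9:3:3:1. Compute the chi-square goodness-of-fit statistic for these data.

1.494

Expected counts for N = 1504 under a 9:3:3:1 ratio (total parts = 16):
  feathered-shank pea-comb: 1504 × 9/16 = 846
  feathered-shank single-comb: 1504 × 3/16 = 282
  clean-shank pea-comb: 1504 × 3/16 = 282
  clean-shank single-comb: 1504 × 1/16 = 94
χ² = Σ (O − E)² / E
  feathered-shank pea-comb: (862 − 846)² / 846 = 0.3026
  feathered-shank single-comb: (264 − 282)² / 282 = 1.1489
  clean-shank pea-comb: (285 − 282)² / 282 = 0.0319
  clean-shank single-comb: (93 − 94)² / 94 = 0.0106
χ² = 0.3026 + 1.1489 + 0.0319 + 0.0106 = 1.494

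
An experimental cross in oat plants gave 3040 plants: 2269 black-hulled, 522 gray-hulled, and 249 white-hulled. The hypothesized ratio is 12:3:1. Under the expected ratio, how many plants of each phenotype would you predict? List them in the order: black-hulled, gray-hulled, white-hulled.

The 12:3:1 ratio has 16 parts, so with N = 3040 the expected counts are:
  black-hulled: 3040 × 12/16 = 2280
  gray-hulled: 3040 × 3/16 = 570
  white-hulled: 3040 × 1/16 = 190

2280, 570, 190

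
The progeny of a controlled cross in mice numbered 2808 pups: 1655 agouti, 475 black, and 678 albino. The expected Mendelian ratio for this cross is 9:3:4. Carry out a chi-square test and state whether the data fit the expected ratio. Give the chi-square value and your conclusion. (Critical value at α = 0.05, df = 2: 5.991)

Expected counts for N = 2808 under a 9:3:4 ratio (total parts = 16):
  agouti: 2808 × 9/16 = 1579.5
  black: 2808 × 3/16 = 526.5
  albino: 2808 × 4/16 = 702
χ² = Σ (O − E)² / E
  agouti: (1655 − 1579.5)² / 1579.5 = 3.6089
  black: (475 − 526.5)² / 526.5 = 5.0375
  albino: (678 − 702)² / 702 = 0.8205
χ² = 3.6089 + 5.0375 + 0.8205 = 9.4669 ≈ 9.467
Degrees of freedom = 3 − 1 = 2; critical value at α = 0.05 is 5.991.
Since 9.467 > 5.991, we reject the null hypothesis — the data do not fit the 9:3:4 ratio.

9.467; not consistent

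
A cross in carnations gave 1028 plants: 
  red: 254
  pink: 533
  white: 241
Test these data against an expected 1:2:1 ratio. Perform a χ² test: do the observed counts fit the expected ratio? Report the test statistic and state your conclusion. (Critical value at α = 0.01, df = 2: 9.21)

The 1:2:1 ratio has 4 parts, so with N = 1028 the expected counts are:
  red: 1028 × 1/4 = 257
  pink: 1028 × 2/4 = 514
  white: 1028 × 1/4 = 257
χ² = Σ (O − E)² / E
  red: (254 − 257)² / 257 = 0.0350
  pink: (533 − 514)² / 514 = 0.7023
  white: (241 − 257)² / 257 = 0.9961
χ² = 0.0350 + 0.7023 + 0.9961 = 1.7334 ≈ 1.733
Degrees of freedom = 3 − 1 = 2; critical value at α = 0.01 is 9.21.
Since 1.733 < 9.21, we fail to reject the null hypothesis — the data are consistent with the 1:2:1 ratio.

1.733; consistent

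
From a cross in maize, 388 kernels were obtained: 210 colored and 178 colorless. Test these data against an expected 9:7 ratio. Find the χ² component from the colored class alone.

0.312

The 9:7 ratio has 16 parts, so with N = 388 the expected counts are:
  colored: 388 × 9/16 = 218.25
  colorless: 388 × 7/16 = 169.75
Contribution of colored: (210 − 218.25)² / 218.25 = 0.3119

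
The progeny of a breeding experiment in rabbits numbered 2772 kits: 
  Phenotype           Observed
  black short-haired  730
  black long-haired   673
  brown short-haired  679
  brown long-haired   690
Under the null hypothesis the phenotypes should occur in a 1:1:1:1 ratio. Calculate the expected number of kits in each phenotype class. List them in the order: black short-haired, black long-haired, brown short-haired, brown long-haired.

693, 693, 693, 693

Under the 1:1:1:1 hypothesis (Σ ratio = 4, N = 2772):
  black short-haired: 2772 × 1/4 = 693
  black long-haired: 2772 × 1/4 = 693
  brown short-haired: 2772 × 1/4 = 693
  brown long-haired: 2772 × 1/4 = 693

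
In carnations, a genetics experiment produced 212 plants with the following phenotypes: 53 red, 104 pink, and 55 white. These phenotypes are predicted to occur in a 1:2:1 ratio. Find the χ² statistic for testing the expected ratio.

0.113

Expected counts for N = 212 under a 1:2:1 ratio (total parts = 4):
  red: 212 × 1/4 = 53
  pink: 212 × 2/4 = 106
  white: 212 × 1/4 = 53
χ² = Σ (O − E)² / E
  red: (53 − 53)² / 53 = 0.0000
  pink: (104 − 106)² / 106 = 0.0377
  white: (55 − 53)² / 53 = 0.0755
χ² = 0.0000 + 0.0377 + 0.0755 = 0.1132 ≈ 0.113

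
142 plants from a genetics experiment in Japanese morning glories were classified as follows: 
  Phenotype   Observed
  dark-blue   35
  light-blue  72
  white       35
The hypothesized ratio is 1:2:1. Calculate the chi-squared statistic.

0.028

The 1:2:1 ratio has 4 parts, so with N = 142 the expected counts are:
  dark-blue: 142 × 1/4 = 35.5
  light-blue: 142 × 2/4 = 71
  white: 142 × 1/4 = 35.5
χ² = Σ (O − E)² / E
  dark-blue: (35 − 35.5)² / 35.5 = 0.0070
  light-blue: (72 − 71)² / 71 = 0.0141
  white: (35 − 35.5)² / 35.5 = 0.0070
χ² = 0.0070 + 0.0141 + 0.0070 = 0.0281 ≈ 0.028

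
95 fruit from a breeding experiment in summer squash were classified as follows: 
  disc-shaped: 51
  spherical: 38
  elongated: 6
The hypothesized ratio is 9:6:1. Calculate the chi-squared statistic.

0.270

Under the 9:6:1 hypothesis (Σ ratio = 16, N = 95):
  disc-shaped: 95 × 9/16 = 53.4375
  spherical: 95 × 6/16 = 35.625
  elongated: 95 × 1/16 = 5.9375
χ² = Σ (O − E)² / E
  disc-shaped: (51 − 53.4375)² / 53.4375 = 0.1112
  spherical: (38 − 35.625)² / 35.625 = 0.1583
  elongated: (6 − 5.9375)² / 5.9375 = 0.0007
χ² = 0.1112 + 0.1583 + 0.0007 = 0.2702 ≈ 0.270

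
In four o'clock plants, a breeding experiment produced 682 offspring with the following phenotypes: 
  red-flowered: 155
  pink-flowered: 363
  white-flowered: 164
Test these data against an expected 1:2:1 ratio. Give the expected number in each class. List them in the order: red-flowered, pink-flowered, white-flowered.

Total ratio parts = 4. Expected numbers out of 682:
  red-flowered: 682 × 1/4 = 170.5
  pink-flowered: 682 × 2/4 = 341
  white-flowered: 682 × 1/4 = 170.5

170.5, 341, 170.5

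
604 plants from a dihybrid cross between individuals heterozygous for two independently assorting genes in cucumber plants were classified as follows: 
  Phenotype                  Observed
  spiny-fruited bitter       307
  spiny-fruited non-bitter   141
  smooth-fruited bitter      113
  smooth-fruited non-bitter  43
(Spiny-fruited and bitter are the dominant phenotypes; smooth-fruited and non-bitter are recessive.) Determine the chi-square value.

10.687

A dihybrid F₂ with independent assortment and complete dominance at both loci gives a 9:3:3:1 phenotypic ratio.
Expected counts for N = 604 under a 9:3:3:1 ratio (total parts = 16):
  spiny-fruited bitter: 604 × 9/16 = 339.75
  spiny-fruited non-bitter: 604 × 3/16 = 113.25
  smooth-fruited bitter: 604 × 3/16 = 113.25
  smooth-fruited non-bitter: 604 × 1/16 = 37.75
χ² = Σ (O − E)² / E
  spiny-fruited bitter: (307 − 339.75)² / 339.75 = 3.1569
  spiny-fruited non-bitter: (141 − 113.25)² / 113.25 = 6.7997
  smooth-fruited bitter: (113 − 113.25)² / 113.25 = 0.0006
  smooth-fruited non-bitter: (43 − 37.75)² / 37.75 = 0.7301
χ² = 3.1569 + 6.7997 + 0.0006 + 0.7301 = 10.6873 ≈ 10.687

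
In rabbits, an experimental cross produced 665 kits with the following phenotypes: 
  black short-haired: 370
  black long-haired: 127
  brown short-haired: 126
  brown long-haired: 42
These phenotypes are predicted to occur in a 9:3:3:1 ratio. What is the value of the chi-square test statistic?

0.105

Expected counts for N = 665 under a 9:3:3:1 ratio (total parts = 16):
  black short-haired: 665 × 9/16 = 374.0625
  black long-haired: 665 × 3/16 = 124.6875
  brown short-haired: 665 × 3/16 = 124.6875
  brown long-haired: 665 × 1/16 = 41.5625
χ² = Σ (O − E)² / E
  black short-haired: (370 − 374.0625)² / 374.0625 = 0.0441
  black long-haired: (127 − 124.6875)² / 124.6875 = 0.0429
  brown short-haired: (126 − 124.6875)² / 124.6875 = 0.0138
  brown long-haired: (42 − 41.5625)² / 41.5625 = 0.0046
χ² = 0.0441 + 0.0429 + 0.0138 + 0.0046 = 0.1054 ≈ 0.105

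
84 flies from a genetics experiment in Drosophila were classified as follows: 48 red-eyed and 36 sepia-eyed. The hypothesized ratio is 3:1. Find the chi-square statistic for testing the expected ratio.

14.286

Total ratio parts = 4. Expected numbers out of 84:
  red-eyed: 84 × 3/4 = 63
  sepia-eyed: 84 × 1/4 = 21
χ² = Σ (O − E)² / E
  red-eyed: (48 − 63)² / 63 = 3.5714
  sepia-eyed: (36 − 21)² / 21 = 10.7143
χ² = 3.5714 + 10.7143 = 14.2857 ≈ 14.286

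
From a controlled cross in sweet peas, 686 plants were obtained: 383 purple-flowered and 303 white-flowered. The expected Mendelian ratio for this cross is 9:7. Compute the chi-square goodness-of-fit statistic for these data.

Expected counts for N = 686 under a 9:7 ratio (total parts = 16):
  purple-flowered: 686 × 9/16 = 385.875
  white-flowered: 686 × 7/16 = 300.125
χ² = Σ (O − E)² / E
  purple-flowered: (383 − 385.875)² / 385.875 = 0.0214
  white-flowered: (303 − 300.125)² / 300.125 = 0.0275
χ² = 0.0214 + 0.0275 = 0.0489 ≈ 0.049

0.049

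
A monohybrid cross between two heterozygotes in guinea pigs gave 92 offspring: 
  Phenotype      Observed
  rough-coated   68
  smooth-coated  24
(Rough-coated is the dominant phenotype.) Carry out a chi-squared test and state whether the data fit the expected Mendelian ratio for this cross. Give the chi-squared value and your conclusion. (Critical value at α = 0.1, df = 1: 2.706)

For a monohybrid cross between heterozygotes with complete dominance, the expected phenotypic ratio is 3:1.
Under the 3:1 hypothesis (Σ ratio = 4, N = 92):
  rough-coated: 92 × 3/4 = 69
  smooth-coated: 92 × 1/4 = 23
χ² = Σ (O − E)² / E
  rough-coated: (68 − 69)² / 69 = 0.0145
  smooth-coated: (24 − 23)² / 23 = 0.0435
χ² = 0.0145 + 0.0435 = 0.058
Degrees of freedom = 2 − 1 = 1; critical value at α = 0.1 is 2.706.
Since 0.058 < 2.706, we fail to reject the null hypothesis — the data are consistent with the 3:1 ratio.

0.058; consistent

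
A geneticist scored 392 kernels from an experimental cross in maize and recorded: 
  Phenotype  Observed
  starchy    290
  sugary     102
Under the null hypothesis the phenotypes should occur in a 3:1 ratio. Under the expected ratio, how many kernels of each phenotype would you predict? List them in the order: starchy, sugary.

294, 98

Total ratio parts = 4. Expected numbers out of 392:
  starchy: 392 × 3/4 = 294
  sugary: 392 × 1/4 = 98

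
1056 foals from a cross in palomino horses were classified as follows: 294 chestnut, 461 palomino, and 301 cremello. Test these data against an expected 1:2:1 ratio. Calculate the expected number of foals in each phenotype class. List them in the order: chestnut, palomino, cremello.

Expected counts for N = 1056 under a 1:2:1 ratio (total parts = 4):
  chestnut: 1056 × 1/4 = 264
  palomino: 1056 × 2/4 = 528
  cremello: 1056 × 1/4 = 264

264, 528, 264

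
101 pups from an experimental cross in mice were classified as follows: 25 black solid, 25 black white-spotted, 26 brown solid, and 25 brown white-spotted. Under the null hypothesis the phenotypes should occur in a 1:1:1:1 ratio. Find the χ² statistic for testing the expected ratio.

0.030

Under the 1:1:1:1 hypothesis (Σ ratio = 4, N = 101):
  black solid: 101 × 1/4 = 25.25
  black white-spotted: 101 × 1/4 = 25.25
  brown solid: 101 × 1/4 = 25.25
  brown white-spotted: 101 × 1/4 = 25.25
χ² = Σ (O − E)² / E
  black solid: (25 − 25.25)² / 25.25 = 0.0025
  black white-spotted: (25 − 25.25)² / 25.25 = 0.0025
  brown solid: (26 − 25.25)² / 25.25 = 0.0223
  brown white-spotted: (25 − 25.25)² / 25.25 = 0.0025
χ² = 0.0025 + 0.0025 + 0.0223 + 0.0025 = 0.0298 ≈ 0.030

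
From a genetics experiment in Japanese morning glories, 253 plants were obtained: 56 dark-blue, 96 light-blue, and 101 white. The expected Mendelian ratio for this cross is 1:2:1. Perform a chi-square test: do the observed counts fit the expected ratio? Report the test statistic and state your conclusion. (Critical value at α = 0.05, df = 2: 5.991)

30.715; not consistent

The 1:2:1 ratio has 4 parts, so with N = 253 the expected counts are:
  dark-blue: 253 × 1/4 = 63.25
  light-blue: 253 × 2/4 = 126.5
  white: 253 × 1/4 = 63.25
χ² = Σ (O − E)² / E
  dark-blue: (56 − 63.25)² / 63.25 = 0.8310
  light-blue: (96 − 126.5)² / 126.5 = 7.3538
  white: (101 − 63.25)² / 63.25 = 22.5306
χ² = 0.8310 + 7.3538 + 22.5306 = 30.7154 ≈ 30.715
Degrees of freedom = 3 − 1 = 2; critical value at α = 0.05 is 5.991.
Since 30.715 > 5.991, we reject the null hypothesis — the data do not fit the 1:2:1 ratio.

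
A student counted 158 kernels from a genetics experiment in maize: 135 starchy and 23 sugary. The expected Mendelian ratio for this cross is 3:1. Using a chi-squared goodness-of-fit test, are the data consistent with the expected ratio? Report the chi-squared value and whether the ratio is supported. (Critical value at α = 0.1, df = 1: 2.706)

Expected counts for N = 158 under a 3:1 ratio (total parts = 4):
  starchy: 158 × 3/4 = 118.5
  sugary: 158 × 1/4 = 39.5
χ² = Σ (O − E)² / E
  starchy: (135 − 118.5)² / 118.5 = 2.2975
  sugary: (23 − 39.5)² / 39.5 = 6.8924
χ² = 2.2975 + 6.8924 = 9.1899 ≈ 9.190
Degrees of freedom = 2 − 1 = 1; critical value at α = 0.1 is 2.706.
Since 9.190 > 2.706, we reject the null hypothesis — the data do not fit the 3:1 ratio.

9.190; not consistent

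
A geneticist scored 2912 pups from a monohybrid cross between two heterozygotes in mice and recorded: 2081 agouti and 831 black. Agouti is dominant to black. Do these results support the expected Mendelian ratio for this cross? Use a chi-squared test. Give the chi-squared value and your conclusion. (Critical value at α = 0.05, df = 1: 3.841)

For a monohybrid cross between heterozygotes with complete dominance, the expected phenotypic ratio is 3:1.
Total ratio parts = 4. Expected numbers out of 2912:
  agouti: 2912 × 3/4 = 2184
  black: 2912 × 1/4 = 728
χ² = Σ (O − E)² / E
  agouti: (2081 − 2184)² / 2184 = 4.8576
  black: (831 − 728)² / 728 = 14.5728
χ² = 4.8576 + 14.5728 = 19.4304 ≈ 19.430
Degrees of freedom = 2 − 1 = 1; critical value at α = 0.05 is 3.841.
Since 19.430 > 3.841, we reject the null hypothesis — the data do not fit the 3:1 ratio.

19.430; not consistent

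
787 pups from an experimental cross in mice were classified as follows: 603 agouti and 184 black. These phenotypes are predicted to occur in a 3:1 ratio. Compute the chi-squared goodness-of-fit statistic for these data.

1.102

Expected counts for N = 787 under a 3:1 ratio (total parts = 4):
  agouti: 787 × 3/4 = 590.25
  black: 787 × 1/4 = 196.75
χ² = Σ (O − E)² / E
  agouti: (603 − 590.25)² / 590.25 = 0.2754
  black: (184 − 196.75)² / 196.75 = 0.8262
χ² = 0.2754 + 0.8262 = 1.1016 ≈ 1.102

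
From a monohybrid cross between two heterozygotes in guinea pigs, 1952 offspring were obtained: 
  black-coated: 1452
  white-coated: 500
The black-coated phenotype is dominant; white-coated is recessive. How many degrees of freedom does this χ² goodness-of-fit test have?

1

For a monohybrid cross between heterozygotes with complete dominance, the expected phenotypic ratio is 3:1.
A goodness-of-fit test with 2 phenotype classes has df = 2 − 1 = 1.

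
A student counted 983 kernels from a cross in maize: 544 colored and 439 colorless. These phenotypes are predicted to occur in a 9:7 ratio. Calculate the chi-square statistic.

Expected counts for N = 983 under a 9:7 ratio (total parts = 16):
  colored: 983 × 9/16 = 552.9375
  colorless: 983 × 7/16 = 430.0625
χ² = Σ (O − E)² / E
  colored: (544 − 552.9375)² / 552.9375 = 0.1445
  colorless: (439 − 430.0625)² / 430.0625 = 0.1857
χ² = 0.1445 + 0.1857 = 0.3302 ≈ 0.330

0.330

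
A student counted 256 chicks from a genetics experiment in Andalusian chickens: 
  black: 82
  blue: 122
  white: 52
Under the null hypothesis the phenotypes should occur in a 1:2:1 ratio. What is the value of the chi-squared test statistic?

Expected counts for N = 256 under a 1:2:1 ratio (total parts = 4):
  black: 256 × 1/4 = 64
  blue: 256 × 2/4 = 128
  white: 256 × 1/4 = 64
χ² = Σ (O − E)² / E
  black: (82 − 64)² / 64 = 5.0625
  blue: (122 − 128)² / 128 = 0.2812
  white: (52 − 64)² / 64 = 2.2500
χ² = 5.0625 + 0.2812 + 2.2500 = 7.5937 ≈ 7.594

7.594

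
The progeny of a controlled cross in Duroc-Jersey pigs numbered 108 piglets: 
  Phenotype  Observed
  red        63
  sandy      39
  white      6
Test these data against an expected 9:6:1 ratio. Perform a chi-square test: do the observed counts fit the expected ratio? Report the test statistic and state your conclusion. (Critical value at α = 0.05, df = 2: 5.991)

0.222; consistent

Under the 9:6:1 hypothesis (Σ ratio = 16, N = 108):
  red: 108 × 9/16 = 60.75
  sandy: 108 × 6/16 = 40.5
  white: 108 × 1/16 = 6.75
χ² = Σ (O − E)² / E
  red: (63 − 60.75)² / 60.75 = 0.0833
  sandy: (39 − 40.5)² / 40.5 = 0.0556
  white: (6 − 6.75)² / 6.75 = 0.0833
χ² = 0.0833 + 0.0556 + 0.0833 = 0.2222 ≈ 0.222
Degrees of freedom = 3 − 1 = 2; critical value at α = 0.05 is 5.991.
Since 0.222 < 5.991, we fail to reject the null hypothesis — the data are consistent with the 9:6:1 ratio.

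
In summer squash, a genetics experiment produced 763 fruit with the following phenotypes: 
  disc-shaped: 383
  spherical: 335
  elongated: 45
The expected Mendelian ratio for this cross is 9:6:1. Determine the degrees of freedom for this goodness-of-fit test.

A goodness-of-fit test with 3 phenotype classes has df = 3 − 1 = 2.

2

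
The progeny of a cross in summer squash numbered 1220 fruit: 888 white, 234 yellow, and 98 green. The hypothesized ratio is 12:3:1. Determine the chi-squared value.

7.121

Total ratio parts = 16. Expected numbers out of 1220:
  white: 1220 × 12/16 = 915
  yellow: 1220 × 3/16 = 228.75
  green: 1220 × 1/16 = 76.25
χ² = Σ (O − E)² / E
  white: (888 − 915)² / 915 = 0.7967
  yellow: (234 − 228.75)² / 228.75 = 0.1205
  green: (98 − 76.25)² / 76.25 = 6.2041
χ² = 0.7967 + 0.1205 + 6.2041 = 7.1213 ≈ 7.121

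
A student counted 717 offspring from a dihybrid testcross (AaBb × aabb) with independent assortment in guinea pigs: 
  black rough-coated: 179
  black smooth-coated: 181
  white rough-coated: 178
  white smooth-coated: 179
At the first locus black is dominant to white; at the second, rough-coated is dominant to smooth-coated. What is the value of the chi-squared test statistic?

A dihybrid testcross with independent assortment gives a 1:1:1:1 ratio.
Total ratio parts = 4. Expected numbers out of 717:
  black rough-coated: 717 × 1/4 = 179.25
  black smooth-coated: 717 × 1/4 = 179.25
  white rough-coated: 717 × 1/4 = 179.25
  white smooth-coated: 717 × 1/4 = 179.25
χ² = Σ (O − E)² / E
  black rough-coated: (179 − 179.25)² / 179.25 = 0.0003
  black smooth-coated: (181 − 179.25)² / 179.25 = 0.0171
  white rough-coated: (178 − 179.25)² / 179.25 = 0.0087
  white smooth-coated: (179 − 179.25)² / 179.25 = 0.0003
χ² = 0.0003 + 0.0171 + 0.0087 + 0.0003 = 0.0264 ≈ 0.026

0.026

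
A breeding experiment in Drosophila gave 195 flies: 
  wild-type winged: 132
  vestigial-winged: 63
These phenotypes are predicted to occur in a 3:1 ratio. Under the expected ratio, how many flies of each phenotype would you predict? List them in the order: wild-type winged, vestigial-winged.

Total ratio parts = 4. Expected numbers out of 195:
  wild-type winged: 195 × 3/4 = 146.25
  vestigial-winged: 195 × 1/4 = 48.75

146.25, 48.75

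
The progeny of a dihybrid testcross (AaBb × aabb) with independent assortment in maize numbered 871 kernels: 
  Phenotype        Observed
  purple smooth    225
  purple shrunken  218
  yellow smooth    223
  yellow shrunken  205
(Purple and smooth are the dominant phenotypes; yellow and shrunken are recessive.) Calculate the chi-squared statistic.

A dihybrid testcross with independent assortment gives a 1:1:1:1 ratio.
Under the 1:1:1:1 hypothesis (Σ ratio = 4, N = 871):
  purple smooth: 871 × 1/4 = 217.75
  purple shrunken: 871 × 1/4 = 217.75
  yellow smooth: 871 × 1/4 = 217.75
  yellow shrunken: 871 × 1/4 = 217.75
χ² = Σ (O − E)² / E
  purple smooth: (225 − 217.75)² / 217.75 = 0.2414
  purple shrunken: (218 − 217.75)² / 217.75 = 0.0003
  yellow smooth: (223 − 217.75)² / 217.75 = 0.1266
  yellow shrunken: (205 − 217.75)² / 217.75 = 0.7466
χ² = 0.2414 + 0.0003 + 0.1266 + 0.7466 = 1.1149 ≈ 1.115

1.115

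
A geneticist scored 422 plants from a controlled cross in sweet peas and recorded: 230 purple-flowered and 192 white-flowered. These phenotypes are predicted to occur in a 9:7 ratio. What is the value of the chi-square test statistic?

0.524

Under the 9:7 hypothesis (Σ ratio = 16, N = 422):
  purple-flowered: 422 × 9/16 = 237.375
  white-flowered: 422 × 7/16 = 184.625
χ² = Σ (O − E)² / E
  purple-flowered: (230 − 237.375)² / 237.375 = 0.2291
  white-flowered: (192 − 184.625)² / 184.625 = 0.2946
χ² = 0.2291 + 0.2946 = 0.5237 ≈ 0.524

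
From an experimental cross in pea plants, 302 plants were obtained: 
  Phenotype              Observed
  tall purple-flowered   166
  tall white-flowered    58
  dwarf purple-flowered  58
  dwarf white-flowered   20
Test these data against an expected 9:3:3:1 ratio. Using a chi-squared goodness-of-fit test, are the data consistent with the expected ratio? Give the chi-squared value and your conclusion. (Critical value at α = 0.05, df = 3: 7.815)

0.222; consistent

Expected counts for N = 302 under a 9:3:3:1 ratio (total parts = 16):
  tall purple-flowered: 302 × 9/16 = 169.875
  tall white-flowered: 302 × 3/16 = 56.625
  dwarf purple-flowered: 302 × 3/16 = 56.625
  dwarf white-flowered: 302 × 1/16 = 18.875
χ² = Σ (O − E)² / E
  tall purple-flowered: (166 − 169.875)² / 169.875 = 0.0884
  tall white-flowered: (58 − 56.625)² / 56.625 = 0.0334
  dwarf purple-flowered: (58 − 56.625)² / 56.625 = 0.0334
  dwarf white-flowered: (20 − 18.875)² / 18.875 = 0.0671
χ² = 0.0884 + 0.0334 + 0.0334 + 0.0671 = 0.2223 ≈ 0.222
Degrees of freedom = 4 − 1 = 3; critical value at α = 0.05 is 7.815.
Since 0.222 < 7.815, we fail to reject the null hypothesis — the data are consistent with the 9:3:3:1 ratio.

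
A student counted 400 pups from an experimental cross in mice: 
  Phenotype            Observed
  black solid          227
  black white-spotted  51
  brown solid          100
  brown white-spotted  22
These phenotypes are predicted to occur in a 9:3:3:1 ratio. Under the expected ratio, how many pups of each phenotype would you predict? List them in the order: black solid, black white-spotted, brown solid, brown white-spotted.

The 9:3:3:1 ratio has 16 parts, so with N = 400 the expected counts are:
  black solid: 400 × 9/16 = 225
  black white-spotted: 400 × 3/16 = 75
  brown solid: 400 × 3/16 = 75
  brown white-spotted: 400 × 1/16 = 25

225, 75, 75, 25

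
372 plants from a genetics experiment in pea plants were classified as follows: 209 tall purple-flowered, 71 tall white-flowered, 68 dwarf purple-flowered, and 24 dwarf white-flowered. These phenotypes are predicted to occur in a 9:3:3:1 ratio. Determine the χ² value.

The 9:3:3:1 ratio has 16 parts, so with N = 372 the expected counts are:
  tall purple-flowered: 372 × 9/16 = 209.25
  tall white-flowered: 372 × 3/16 = 69.75
  dwarf purple-flowered: 372 × 3/16 = 69.75
  dwarf white-flowered: 372 × 1/16 = 23.25
χ² = Σ (O − E)² / E
  tall purple-flowered: (209 − 209.25)² / 209.25 = 0.0003
  tall white-flowered: (71 − 69.75)² / 69.75 = 0.0224
  dwarf purple-flowered: (68 − 69.75)² / 69.75 = 0.0439
  dwarf white-flowered: (24 − 23.25)² / 23.25 = 0.0242
χ² = 0.0003 + 0.0224 + 0.0439 + 0.0242 = 0.0908 ≈ 0.091

0.091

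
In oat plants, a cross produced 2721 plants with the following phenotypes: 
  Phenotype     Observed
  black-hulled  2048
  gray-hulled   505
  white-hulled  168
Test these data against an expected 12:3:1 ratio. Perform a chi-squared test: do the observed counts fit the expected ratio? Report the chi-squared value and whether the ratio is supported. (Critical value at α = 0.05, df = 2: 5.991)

Expected counts for N = 2721 under a 12:3:1 ratio (total parts = 16):
  black-hulled: 2721 × 12/16 = 2040.75
  gray-hulled: 2721 × 3/16 = 510.1875
  white-hulled: 2721 × 1/16 = 170.0625
χ² = Σ (O − E)² / E
  black-hulled: (2048 − 2040.75)² / 2040.75 = 0.0258
  gray-hulled: (505 − 510.1875)² / 510.1875 = 0.0527
  white-hulled: (168 − 170.0625)² / 170.0625 = 0.0250
χ² = 0.0258 + 0.0527 + 0.0250 = 0.1035 ≈ 0.104
Degrees of freedom = 3 − 1 = 2; critical value at α = 0.05 is 5.991.
Since 0.104 < 5.991, we fail to reject the null hypothesis — the data are consistent with the 12:3:1 ratio.

0.104; consistent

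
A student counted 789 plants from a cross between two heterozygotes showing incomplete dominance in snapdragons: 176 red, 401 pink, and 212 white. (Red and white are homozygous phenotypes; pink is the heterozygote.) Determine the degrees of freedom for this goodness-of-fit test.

2

With incomplete dominance, a heterozygote × heterozygote cross gives a 1:2:1 phenotypic ratio.
A goodness-of-fit test with 3 phenotype classes has df = 3 − 1 = 2.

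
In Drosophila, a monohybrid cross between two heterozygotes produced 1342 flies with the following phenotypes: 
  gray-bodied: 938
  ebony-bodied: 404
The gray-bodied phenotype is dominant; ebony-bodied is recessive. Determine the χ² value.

For a monohybrid cross between heterozygotes with complete dominance, the expected phenotypic ratio is 3:1.
The 3:1 ratio has 4 parts, so with N = 1342 the expected counts are:
  gray-bodied: 1342 × 3/4 = 1006.5
  ebony-bodied: 1342 × 1/4 = 335.5
χ² = Σ (O − E)² / E
  gray-bodied: (938 − 1006.5)² / 1006.5 = 4.6619
  ebony-bodied: (404 − 335.5)² / 335.5 = 13.9858
χ² = 4.6619 + 13.9858 = 18.6477 ≈ 18.648

18.648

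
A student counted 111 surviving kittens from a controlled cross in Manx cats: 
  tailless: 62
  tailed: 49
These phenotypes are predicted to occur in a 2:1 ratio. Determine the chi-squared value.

5.838

Expected counts for N = 111 under a 2:1 ratio (total parts = 3):
  tailless: 111 × 2/3 = 74
  tailed: 111 × 1/3 = 37
χ² = Σ (O − E)² / E
  tailless: (62 − 74)² / 74 = 1.9459
  tailed: (49 − 37)² / 37 = 3.8919
χ² = 1.9459 + 3.8919 = 5.8378 ≈ 5.838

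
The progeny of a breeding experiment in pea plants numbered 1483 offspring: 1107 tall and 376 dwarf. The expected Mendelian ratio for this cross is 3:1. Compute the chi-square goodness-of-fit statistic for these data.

0.099

Under the 3:1 hypothesis (Σ ratio = 4, N = 1483):
  tall: 1483 × 3/4 = 1112.25
  dwarf: 1483 × 1/4 = 370.75
χ² = Σ (O − E)² / E
  tall: (1107 − 1112.25)² / 1112.25 = 0.0248
  dwarf: (376 − 370.75)² / 370.75 = 0.0743
χ² = 0.0248 + 0.0743 = 0.0991 ≈ 0.099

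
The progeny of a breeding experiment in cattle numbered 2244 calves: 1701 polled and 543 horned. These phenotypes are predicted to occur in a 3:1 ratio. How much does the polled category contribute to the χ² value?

Expected counts for N = 2244 under a 3:1 ratio (total parts = 4):
  polled: 2244 × 3/4 = 1683
  horned: 2244 × 1/4 = 561
Contribution of polled: (1701 − 1683)² / 1683 = 0.1925

0.193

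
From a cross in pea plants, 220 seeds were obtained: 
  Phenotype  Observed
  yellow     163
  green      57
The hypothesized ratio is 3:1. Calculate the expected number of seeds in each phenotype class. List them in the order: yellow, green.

Expected counts for N = 220 under a 3:1 ratio (total parts = 4):
  yellow: 220 × 3/4 = 165
  green: 220 × 1/4 = 55

165, 55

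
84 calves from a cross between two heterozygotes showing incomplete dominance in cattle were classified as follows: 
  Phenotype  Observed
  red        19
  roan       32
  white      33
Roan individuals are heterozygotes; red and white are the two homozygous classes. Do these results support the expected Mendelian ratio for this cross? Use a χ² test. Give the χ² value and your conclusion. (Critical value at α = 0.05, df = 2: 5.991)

9.429; not consistent

With incomplete dominance, a heterozygote × heterozygote cross gives a 1:2:1 phenotypic ratio.
Under the 1:2:1 hypothesis (Σ ratio = 4, N = 84):
  red: 84 × 1/4 = 21
  roan: 84 × 2/4 = 42
  white: 84 × 1/4 = 21
χ² = Σ (O − E)² / E
  red: (19 − 21)² / 21 = 0.1905
  roan: (32 − 42)² / 42 = 2.3810
  white: (33 − 21)² / 21 = 6.8571
χ² = 0.1905 + 2.3810 + 6.8571 = 9.4286 ≈ 9.429
Degrees of freedom = 3 − 1 = 2; critical value at α = 0.05 is 5.991.
Since 9.429 > 5.991, we reject the null hypothesis — the data do not fit the 1:2:1 ratio.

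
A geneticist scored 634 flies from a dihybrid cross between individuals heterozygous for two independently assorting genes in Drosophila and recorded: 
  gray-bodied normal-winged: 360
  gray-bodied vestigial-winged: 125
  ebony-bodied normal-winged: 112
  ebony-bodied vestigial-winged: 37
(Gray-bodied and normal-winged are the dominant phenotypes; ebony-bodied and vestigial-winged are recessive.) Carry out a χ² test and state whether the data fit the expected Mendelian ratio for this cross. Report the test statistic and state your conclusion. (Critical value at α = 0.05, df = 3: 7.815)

0.919; consistent

A dihybrid F₂ with independent assortment and complete dominance at both loci gives a 9:3:3:1 phenotypic ratio.
The 9:3:3:1 ratio has 16 parts, so with N = 634 the expected counts are:
  gray-bodied normal-winged: 634 × 9/16 = 356.625
  gray-bodied vestigial-winged: 634 × 3/16 = 118.875
  ebony-bodied normal-winged: 634 × 3/16 = 118.875
  ebony-bodied vestigial-winged: 634 × 1/16 = 39.625
χ² = Σ (O − E)² / E
  gray-bodied normal-winged: (360 − 356.625)² / 356.625 = 0.0319
  gray-bodied vestigial-winged: (125 − 118.875)² / 118.875 = 0.3156
  ebony-bodied normal-winged: (112 − 118.875)² / 118.875 = 0.3976
  ebony-bodied vestigial-winged: (37 − 39.625)² / 39.625 = 0.1739
χ² = 0.0319 + 0.3156 + 0.3976 + 0.1739 = 0.919
Degrees of freedom = 4 − 1 = 3; critical value at α = 0.05 is 7.815.
Since 0.919 < 7.815, we fail to reject the null hypothesis — the data are consistent with the 9:3:3:1 ratio.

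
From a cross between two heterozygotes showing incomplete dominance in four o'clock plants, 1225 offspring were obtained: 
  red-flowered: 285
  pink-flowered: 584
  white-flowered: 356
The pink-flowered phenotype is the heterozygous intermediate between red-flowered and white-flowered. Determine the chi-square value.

10.882

With incomplete dominance, a heterozygote × heterozygote cross gives a 1:2:1 phenotypic ratio.
Expected counts for N = 1225 under a 1:2:1 ratio (total parts = 4):
  red-flowered: 1225 × 1/4 = 306.25
  pink-flowered: 1225 × 2/4 = 612.5
  white-flowered: 1225 × 1/4 = 306.25
χ² = Σ (O − E)² / E
  red-flowered: (285 − 306.25)² / 306.25 = 1.4745
  pink-flowered: (584 − 612.5)² / 612.5 = 1.3261
  white-flowered: (356 − 306.25)² / 306.25 = 8.0818
χ² = 1.4745 + 1.3261 + 8.0818 = 10.8824 ≈ 10.882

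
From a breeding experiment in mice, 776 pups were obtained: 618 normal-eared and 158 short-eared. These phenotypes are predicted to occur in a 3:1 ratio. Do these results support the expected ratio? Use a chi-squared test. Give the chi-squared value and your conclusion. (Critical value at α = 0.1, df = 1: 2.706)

The 3:1 ratio has 4 parts, so with N = 776 the expected counts are:
  normal-eared: 776 × 3/4 = 582
  short-eared: 776 × 1/4 = 194
χ² = Σ (O − E)² / E
  normal-eared: (618 − 582)² / 582 = 2.2268
  short-eared: (158 − 194)² / 194 = 6.6804
χ² = 2.2268 + 6.6804 = 8.9072 ≈ 8.907
Degrees of freedom = 2 − 1 = 1; critical value at α = 0.1 is 2.706.
Since 8.907 > 2.706, we reject the null hypothesis — the data do not fit the 3:1 ratio.

8.907; not consistent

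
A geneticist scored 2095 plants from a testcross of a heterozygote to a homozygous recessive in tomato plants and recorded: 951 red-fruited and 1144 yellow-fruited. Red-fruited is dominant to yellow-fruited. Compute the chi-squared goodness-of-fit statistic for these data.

17.780

A testcross of a heterozygote (Aa × aa) gives a 1:1 phenotypic ratio.
The 1:1 ratio has 2 parts, so with N = 2095 the expected counts are:
  red-fruited: 2095 × 1/2 = 1047.5
  yellow-fruited: 2095 × 1/2 = 1047.5
χ² = Σ (O − E)² / E
  red-fruited: (951 − 1047.5)² / 1047.5 = 8.8900
  yellow-fruited: (1144 − 1047.5)² / 1047.5 = 8.8900
χ² = 8.8900 + 8.8900 = 17.780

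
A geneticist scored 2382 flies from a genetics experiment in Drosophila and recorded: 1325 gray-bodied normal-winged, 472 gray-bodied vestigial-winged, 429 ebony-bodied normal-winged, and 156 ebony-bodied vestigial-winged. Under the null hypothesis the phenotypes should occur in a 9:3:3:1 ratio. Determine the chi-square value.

Expected counts for N = 2382 under a 9:3:3:1 ratio (total parts = 16):
  gray-bodied normal-winged: 2382 × 9/16 = 1339.875
  gray-bodied vestigial-winged: 2382 × 3/16 = 446.625
  ebony-bodied normal-winged: 2382 × 3/16 = 446.625
  ebony-bodied vestigial-winged: 2382 × 1/16 = 148.875
χ² = Σ (O − E)² / E
  gray-bodied normal-winged: (1325 − 1339.875)² / 1339.875 = 0.1651
  gray-bodied vestigial-winged: (472 − 446.625)² / 446.625 = 1.4417
  ebony-bodied normal-winged: (429 − 446.625)² / 446.625 = 0.6955
  ebony-bodied vestigial-winged: (156 − 148.875)² / 148.875 = 0.3410
χ² = 0.1651 + 1.4417 + 0.6955 + 0.3410 = 2.6433 ≈ 2.643

2.643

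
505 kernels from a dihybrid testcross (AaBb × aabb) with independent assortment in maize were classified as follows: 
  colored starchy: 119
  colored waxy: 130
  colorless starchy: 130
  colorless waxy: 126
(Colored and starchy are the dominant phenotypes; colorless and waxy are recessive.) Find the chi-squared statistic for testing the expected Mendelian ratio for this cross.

0.640

A dihybrid testcross with independent assortment gives a 1:1:1:1 ratio.
Total ratio parts = 4. Expected numbers out of 505:
  colored starchy: 505 × 1/4 = 126.25
  colored waxy: 505 × 1/4 = 126.25
  colorless starchy: 505 × 1/4 = 126.25
  colorless waxy: 505 × 1/4 = 126.25
χ² = Σ (O − E)² / E
  colored starchy: (119 − 126.25)² / 126.25 = 0.4163
  colored waxy: (130 − 126.25)² / 126.25 = 0.1114
  colorless starchy: (130 − 126.25)² / 126.25 = 0.1114
  colorless waxy: (126 − 126.25)² / 126.25 = 0.0005
χ² = 0.4163 + 0.1114 + 0.1114 + 0.0005 = 0.6396 ≈ 0.640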